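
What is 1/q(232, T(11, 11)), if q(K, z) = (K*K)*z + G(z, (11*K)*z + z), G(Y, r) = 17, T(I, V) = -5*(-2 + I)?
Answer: -1/2422063 ≈ -4.1287e-7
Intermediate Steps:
T(I, V) = 10 - 5*I
q(K, z) = 17 + z*K**2 (q(K, z) = (K*K)*z + 17 = K**2*z + 17 = z*K**2 + 17 = 17 + z*K**2)
1/q(232, T(11, 11)) = 1/(17 + (10 - 5*11)*232**2) = 1/(17 + (10 - 55)*53824) = 1/(17 - 45*53824) = 1/(17 - 2422080) = 1/(-2422063) = -1/2422063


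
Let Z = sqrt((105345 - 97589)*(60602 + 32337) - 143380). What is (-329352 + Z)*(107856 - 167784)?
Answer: 19737406656 - 239712*sqrt(45043219) ≈ 1.8129e+10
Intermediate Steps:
Z = 4*sqrt(45043219) (Z = sqrt(7756*92939 - 143380) = sqrt(720834884 - 143380) = sqrt(720691504) = 4*sqrt(45043219) ≈ 26846.)
(-329352 + Z)*(107856 - 167784) = (-329352 + 4*sqrt(45043219))*(107856 - 167784) = (-329352 + 4*sqrt(45043219))*(-59928) = 19737406656 - 239712*sqrt(45043219)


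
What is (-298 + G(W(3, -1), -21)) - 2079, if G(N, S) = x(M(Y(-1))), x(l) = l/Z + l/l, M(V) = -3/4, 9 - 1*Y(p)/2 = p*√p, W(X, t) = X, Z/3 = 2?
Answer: -19009/8 ≈ -2376.1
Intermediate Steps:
Z = 6 (Z = 3*2 = 6)
Y(p) = 18 - 2*p^(3/2) (Y(p) = 18 - 2*p*√p = 18 - 2*p^(3/2))
M(V) = -¾ (M(V) = -3*¼ = -¾)
x(l) = 1 + l/6 (x(l) = l/6 + l/l = l*(⅙) + 1 = l/6 + 1 = 1 + l/6)
G(N, S) = 7/8 (G(N, S) = 1 + (⅙)*(-¾) = 1 - ⅛ = 7/8)
(-298 + G(W(3, -1), -21)) - 2079 = (-298 + 7/8) - 2079 = -2377/8 - 2079 = -19009/8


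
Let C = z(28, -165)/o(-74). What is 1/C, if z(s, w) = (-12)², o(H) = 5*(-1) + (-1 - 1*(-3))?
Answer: -1/48 ≈ -0.020833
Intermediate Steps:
o(H) = -3 (o(H) = -5 + (-1 + 3) = -5 + 2 = -3)
z(s, w) = 144
C = -48 (C = 144/(-3) = 144*(-⅓) = -48)
1/C = 1/(-48) = -1/48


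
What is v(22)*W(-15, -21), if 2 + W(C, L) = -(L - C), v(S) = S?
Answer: 88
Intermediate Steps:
W(C, L) = -2 + C - L (W(C, L) = -2 - (L - C) = -2 + (C - L) = -2 + C - L)
v(22)*W(-15, -21) = 22*(-2 - 15 - 1*(-21)) = 22*(-2 - 15 + 21) = 22*4 = 88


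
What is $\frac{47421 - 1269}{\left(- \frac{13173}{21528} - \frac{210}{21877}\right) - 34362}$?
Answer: $- \frac{7245372573504}{5394565682291} \approx -1.3431$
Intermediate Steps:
$\frac{47421 - 1269}{\left(- \frac{13173}{21528} - \frac{210}{21877}\right) - 34362} = \frac{46152}{\left(\left(-13173\right) \frac{1}{21528} - \frac{210}{21877}\right) - 34362} = \frac{46152}{\left(- \frac{4391}{7176} - \frac{210}{21877}\right) - 34362} = \frac{46152}{- \frac{97568867}{156989352} - 34362} = \frac{46152}{- \frac{5394565682291}{156989352}} = 46152 \left(- \frac{156989352}{5394565682291}\right) = - \frac{7245372573504}{5394565682291}$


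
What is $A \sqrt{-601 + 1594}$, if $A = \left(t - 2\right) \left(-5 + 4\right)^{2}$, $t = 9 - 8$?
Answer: $- \sqrt{993} \approx -31.512$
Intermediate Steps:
$t = 1$ ($t = 9 - 8 = 1$)
$A = -1$ ($A = \left(1 - 2\right) \left(-5 + 4\right)^{2} = - \left(-1\right)^{2} = \left(-1\right) 1 = -1$)
$A \sqrt{-601 + 1594} = - \sqrt{-601 + 1594} = - \sqrt{993}$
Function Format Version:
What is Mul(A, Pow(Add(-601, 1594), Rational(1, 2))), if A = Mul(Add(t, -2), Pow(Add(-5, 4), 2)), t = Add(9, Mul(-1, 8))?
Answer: Mul(-1, Pow(993, Rational(1, 2))) ≈ -31.512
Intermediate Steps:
t = 1 (t = Add(9, -8) = 1)
A = -1 (A = Mul(Add(1, -2), Pow(Add(-5, 4), 2)) = Mul(-1, Pow(-1, 2)) = Mul(-1, 1) = -1)
Mul(A, Pow(Add(-601, 1594), Rational(1, 2))) = Mul(-1, Pow(Add(-601, 1594), Rational(1, 2))) = Mul(-1, Pow(993, Rational(1, 2)))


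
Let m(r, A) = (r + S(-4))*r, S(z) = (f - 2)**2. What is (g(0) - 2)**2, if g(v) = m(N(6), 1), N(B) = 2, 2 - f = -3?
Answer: 400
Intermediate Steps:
f = 5 (f = 2 - 1*(-3) = 2 + 3 = 5)
S(z) = 9 (S(z) = (5 - 2)**2 = 3**2 = 9)
m(r, A) = r*(9 + r) (m(r, A) = (r + 9)*r = (9 + r)*r = r*(9 + r))
g(v) = 22 (g(v) = 2*(9 + 2) = 2*11 = 22)
(g(0) - 2)**2 = (22 - 2)**2 = 20**2 = 400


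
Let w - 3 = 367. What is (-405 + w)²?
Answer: 1225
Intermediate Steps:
w = 370 (w = 3 + 367 = 370)
(-405 + w)² = (-405 + 370)² = (-35)² = 1225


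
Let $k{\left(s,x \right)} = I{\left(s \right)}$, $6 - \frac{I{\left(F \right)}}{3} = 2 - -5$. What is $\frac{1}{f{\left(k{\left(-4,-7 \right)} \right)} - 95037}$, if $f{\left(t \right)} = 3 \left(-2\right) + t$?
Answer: $- \frac{1}{95046} \approx -1.0521 \cdot 10^{-5}$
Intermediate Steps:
$I{\left(F \right)} = -3$ ($I{\left(F \right)} = 18 - 3 \left(2 - -5\right) = 18 - 3 \left(2 + 5\right) = 18 - 21 = -3$)
$k{\left(s,x \right)} = -3$
$f{\left(t \right)} = -6 + t$
$\frac{1}{f{\left(k{\left(-4,-7 \right)} \right)} - 95037} = \frac{1}{\left(-6 - 3\right) - 95037} = \frac{1}{-9 - 95037} = \frac{1}{-95046} = - \frac{1}{95046}$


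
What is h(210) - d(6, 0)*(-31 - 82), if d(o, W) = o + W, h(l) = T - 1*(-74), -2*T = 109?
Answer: 1395/2 ≈ 697.50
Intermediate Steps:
T = -109/2 (T = -½*109 = -109/2 ≈ -54.500)
h(l) = 39/2 (h(l) = -109/2 - 1*(-74) = -109/2 + 74 = 39/2)
d(o, W) = W + o
h(210) - d(6, 0)*(-31 - 82) = 39/2 - (0 + 6)*(-31 - 82) = 39/2 - 6*(-113) = 39/2 - 1*(-678) = 39/2 + 678 = 1395/2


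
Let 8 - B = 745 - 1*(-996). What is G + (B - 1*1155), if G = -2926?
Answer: -5814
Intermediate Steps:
B = -1733 (B = 8 - (745 - 1*(-996)) = 8 - (745 + 996) = 8 - 1*1741 = 8 - 1741 = -1733)
G + (B - 1*1155) = -2926 + (-1733 - 1*1155) = -2926 + (-1733 - 1155) = -2926 - 2888 = -5814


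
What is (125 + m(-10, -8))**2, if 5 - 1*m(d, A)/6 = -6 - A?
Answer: 20449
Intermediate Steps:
m(d, A) = 66 + 6*A (m(d, A) = 30 - 6*(-6 - A) = 30 + (36 + 6*A) = 66 + 6*A)
(125 + m(-10, -8))**2 = (125 + (66 + 6*(-8)))**2 = (125 + (66 - 48))**2 = (125 + 18)**2 = 143**2 = 20449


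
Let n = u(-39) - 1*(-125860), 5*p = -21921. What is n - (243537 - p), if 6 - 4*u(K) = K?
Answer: -2440999/20 ≈ -1.2205e+5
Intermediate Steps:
p = -21921/5 (p = (1/5)*(-21921) = -21921/5 ≈ -4384.2)
u(K) = 3/2 - K/4
n = 503485/4 (n = (3/2 - 1/4*(-39)) - 1*(-125860) = (3/2 + 39/4) + 125860 = 45/4 + 125860 = 503485/4 ≈ 1.2587e+5)
n - (243537 - p) = 503485/4 - (243537 - 1*(-21921/5)) = 503485/4 - (243537 + 21921/5) = 503485/4 - 1*1239606/5 = 503485/4 - 1239606/5 = -2440999/20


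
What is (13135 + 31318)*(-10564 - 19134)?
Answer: -1320165194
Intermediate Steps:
(13135 + 31318)*(-10564 - 19134) = 44453*(-29698) = -1320165194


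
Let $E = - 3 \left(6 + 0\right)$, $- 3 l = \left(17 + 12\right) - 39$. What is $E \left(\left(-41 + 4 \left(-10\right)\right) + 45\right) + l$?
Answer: $\frac{1954}{3} \approx 651.33$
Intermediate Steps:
$l = \frac{10}{3}$ ($l = - \frac{\left(17 + 12\right) - 39}{3} = - \frac{29 - 39}{3} = \left(- \frac{1}{3}\right) \left(-10\right) = \frac{10}{3} \approx 3.3333$)
$E = -18$ ($E = \left(-3\right) 6 = -18$)
$E \left(\left(-41 + 4 \left(-10\right)\right) + 45\right) + l = - 18 \left(\left(-41 + 4 \left(-10\right)\right) + 45\right) + \frac{10}{3} = - 18 \left(\left(-41 - 40\right) + 45\right) + \frac{10}{3} = - 18 \left(-81 + 45\right) + \frac{10}{3} = \left(-18\right) \left(-36\right) + \frac{10}{3} = 648 + \frac{10}{3} = \frac{1954}{3}$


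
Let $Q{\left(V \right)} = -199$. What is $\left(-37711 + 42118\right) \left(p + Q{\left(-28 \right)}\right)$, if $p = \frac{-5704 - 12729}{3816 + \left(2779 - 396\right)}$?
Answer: $- \frac{5517713838}{6199} \approx -8.901 \cdot 10^{5}$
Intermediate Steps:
$p = - \frac{18433}{6199}$ ($p = - \frac{18433}{3816 + 2383} = - \frac{18433}{6199} \approx -2.9735$)
$\left(-37711 + 42118\right) \left(p + Q{\left(-28 \right)}\right) = \left(-37711 + 42118\right) \left(- \frac{18433}{6199} - 199\right) = 4407 \left(- \frac{1252034}{6199}\right) = - \frac{5517713838}{6199}$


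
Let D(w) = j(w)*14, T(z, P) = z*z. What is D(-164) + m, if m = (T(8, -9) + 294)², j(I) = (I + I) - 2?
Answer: 123544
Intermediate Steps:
j(I) = -2 + 2*I (j(I) = 2*I - 2 = -2 + 2*I)
T(z, P) = z²
m = 128164 (m = (8² + 294)² = (64 + 294)² = 358² = 128164)
D(w) = -28 + 28*w (D(w) = (-2 + 2*w)*14 = -28 + 28*w)
D(-164) + m = (-28 + 28*(-164)) + 128164 = (-28 - 4592) + 128164 = -4620 + 128164 = 123544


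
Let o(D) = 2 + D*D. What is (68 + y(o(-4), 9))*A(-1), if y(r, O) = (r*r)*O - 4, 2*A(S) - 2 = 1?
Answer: 4470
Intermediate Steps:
A(S) = 3/2 (A(S) = 1 + (1/2)*1 = 1 + 1/2 = 3/2)
o(D) = 2 + D**2
y(r, O) = -4 + O*r**2 (y(r, O) = r**2*O - 4 = O*r**2 - 4 = -4 + O*r**2)
(68 + y(o(-4), 9))*A(-1) = (68 + (-4 + 9*(2 + (-4)**2)**2))*(3/2) = (68 + (-4 + 9*(2 + 16)**2))*(3/2) = (68 + (-4 + 9*18**2))*(3/2) = (68 + (-4 + 9*324))*(3/2) = (68 + (-4 + 2916))*(3/2) = (68 + 2912)*(3/2) = 2980*(3/2) = 4470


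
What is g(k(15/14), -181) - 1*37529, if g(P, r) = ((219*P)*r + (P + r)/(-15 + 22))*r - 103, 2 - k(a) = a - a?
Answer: 100214201/7 ≈ 1.4316e+7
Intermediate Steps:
k(a) = 2 (k(a) = 2 - (a - a) = 2 - 1*0 = 2 + 0 = 2)
g(P, r) = -103 + r*(P/7 + r/7 + 219*P*r) (g(P, r) = (219*P*r + (P + r)/7)*r - 103 = (219*P*r + (P + r)*(1/7))*r - 103 = (219*P*r + (P/7 + r/7))*r - 103 = (P/7 + r/7 + 219*P*r)*r - 103 = r*(P/7 + r/7 + 219*P*r) - 103 = -103 + r*(P/7 + r/7 + 219*P*r))
g(k(15/14), -181) - 1*37529 = (-103 + (1/7)*(-181)**2 + 219*2*(-181)**2 + (1/7)*2*(-181)) - 1*37529 = (-103 + (1/7)*32761 + 219*2*32761 - 362/7) - 37529 = (-103 + 32761/7 + 14349318 - 362/7) - 37529 = 100476904/7 - 37529 = 100214201/7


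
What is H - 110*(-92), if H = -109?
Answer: 10011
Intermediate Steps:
H - 110*(-92) = -109 - 110*(-92) = -109 + 10120 = 10011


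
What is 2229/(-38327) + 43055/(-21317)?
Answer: -1697684578/817016659 ≈ -2.0779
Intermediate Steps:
2229/(-38327) + 43055/(-21317) = 2229*(-1/38327) + 43055*(-1/21317) = -2229/38327 - 43055/21317 = -1697684578/817016659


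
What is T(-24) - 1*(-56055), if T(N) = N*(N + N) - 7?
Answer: 57200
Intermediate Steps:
T(N) = -7 + 2*N² (T(N) = N*(2*N) - 7 = 2*N² - 7 = -7 + 2*N²)
T(-24) - 1*(-56055) = (-7 + 2*(-24)²) - 1*(-56055) = (-7 + 2*576) + 56055 = (-7 + 1152) + 56055 = 1145 + 56055 = 57200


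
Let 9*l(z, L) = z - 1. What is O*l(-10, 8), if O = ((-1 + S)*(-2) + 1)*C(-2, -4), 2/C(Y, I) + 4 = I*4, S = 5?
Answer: -77/90 ≈ -0.85556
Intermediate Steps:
l(z, L) = -⅑ + z/9 (l(z, L) = (z - 1)/9 = (-1 + z)/9 = -⅑ + z/9)
C(Y, I) = 2/(-4 + 4*I) (C(Y, I) = 2/(-4 + I*4) = 2/(-4 + 4*I))
O = 7/10 (O = ((-1 + 5)*(-2) + 1)*(1/(2*(-1 - 4))) = (4*(-2) + 1)*((½)/(-5)) = (-8 + 1)*((½)*(-⅕)) = -7*(-⅒) = 7/10 ≈ 0.70000)
O*l(-10, 8) = 7*(-⅑ + (⅑)*(-10))/10 = 7*(-⅑ - 10/9)/10 = (7/10)*(-11/9) = -77/90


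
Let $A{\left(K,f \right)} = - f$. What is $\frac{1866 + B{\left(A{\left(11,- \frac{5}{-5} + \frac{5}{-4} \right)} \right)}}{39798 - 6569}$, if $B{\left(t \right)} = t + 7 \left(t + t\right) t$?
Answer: $\frac{14937}{265832} \approx 0.05619$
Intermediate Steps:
$B{\left(t \right)} = t + 14 t^{2}$ ($B{\left(t \right)} = t + 7 \cdot 2 t t = t + 7 \cdot 2 t^{2} = t + 14 t^{2}$)
$\frac{1866 + B{\left(A{\left(11,- \frac{5}{-5} + \frac{5}{-4} \right)} \right)}}{39798 - 6569} = \frac{1866 + - (- \frac{5}{-5} + \frac{5}{-4}) \left(1 + 14 \left(- (- \frac{5}{-5} + \frac{5}{-4})\right)\right)}{39798 - 6569} = \frac{1866 + - (\left(-5\right) \left(- \frac{1}{5}\right) + 5 \left(- \frac{1}{4}\right)) \left(1 + 14 \left(- (\left(-5\right) \left(- \frac{1}{5}\right) + 5 \left(- \frac{1}{4}\right))\right)\right)}{33229} = \left(1866 + - (1 - \frac{5}{4}) \left(1 + 14 \left(- (1 - \frac{5}{4})\right)\right)\right) \frac{1}{33229} = \left(1866 + \left(-1\right) \left(- \frac{1}{4}\right) \left(1 + 14 \left(\left(-1\right) \left(- \frac{1}{4}\right)\right)\right)\right) \frac{1}{33229} = \left(1866 + \frac{1 + 14 \cdot \frac{1}{4}}{4}\right) \frac{1}{33229} = \left(1866 + \frac{1 + \frac{7}{2}}{4}\right) \frac{1}{33229} = \left(1866 + \frac{1}{4} \cdot \frac{9}{2}\right) \frac{1}{33229} = \left(1866 + \frac{9}{8}\right) \frac{1}{33229} = \frac{14937}{8} \cdot \frac{1}{33229} = \frac{14937}{265832}$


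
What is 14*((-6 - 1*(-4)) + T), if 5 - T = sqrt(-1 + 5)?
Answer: 14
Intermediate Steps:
T = 3 (T = 5 - sqrt(-1 + 5) = 5 - sqrt(4) = 5 - 1*2 = 5 - 2 = 3)
14*((-6 - 1*(-4)) + T) = 14*((-6 - 1*(-4)) + 3) = 14*((-6 + 4) + 3) = 14*(-2 + 3) = 14*1 = 14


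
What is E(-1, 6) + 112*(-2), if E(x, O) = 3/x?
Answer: -227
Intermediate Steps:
E(-1, 6) + 112*(-2) = 3/(-1) + 112*(-2) = 3*(-1) - 224 = -3 - 224 = -227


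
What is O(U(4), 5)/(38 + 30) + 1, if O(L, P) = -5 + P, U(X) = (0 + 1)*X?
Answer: 1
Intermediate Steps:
U(X) = X (U(X) = 1*X = X)
O(U(4), 5)/(38 + 30) + 1 = (-5 + 5)/(38 + 30) + 1 = 0/68 + 1 = 0*(1/68) + 1 = 0 + 1 = 1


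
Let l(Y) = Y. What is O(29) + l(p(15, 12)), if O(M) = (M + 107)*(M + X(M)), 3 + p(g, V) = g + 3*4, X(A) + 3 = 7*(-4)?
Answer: -248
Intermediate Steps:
X(A) = -31 (X(A) = -3 + 7*(-4) = -3 - 28 = -31)
p(g, V) = 9 + g (p(g, V) = -3 + (g + 3*4) = -3 + (g + 12) = -3 + (12 + g) = 9 + g)
O(M) = (-31 + M)*(107 + M) (O(M) = (M + 107)*(M - 31) = (107 + M)*(-31 + M) = (-31 + M)*(107 + M))
O(29) + l(p(15, 12)) = (-3317 + 29² + 76*29) + (9 + 15) = (-3317 + 841 + 2204) + 24 = -272 + 24 = -248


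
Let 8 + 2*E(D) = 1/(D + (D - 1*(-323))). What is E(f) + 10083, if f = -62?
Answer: 4011443/398 ≈ 10079.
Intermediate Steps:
E(D) = -4 + 1/(2*(323 + 2*D)) (E(D) = -4 + 1/(2*(D + (D - 1*(-323)))) = -4 + 1/(2*(D + (D + 323))) = -4 + 1/(2*(D + (323 + D))) = -4 + 1/(2*(323 + 2*D)))
E(f) + 10083 = (-2583 - 16*(-62))/(2*(323 + 2*(-62))) + 10083 = (-2583 + 992)/(2*(323 - 124)) + 10083 = (½)*(-1591)/199 + 10083 = (½)*(1/199)*(-1591) + 10083 = -1591/398 + 10083 = 4011443/398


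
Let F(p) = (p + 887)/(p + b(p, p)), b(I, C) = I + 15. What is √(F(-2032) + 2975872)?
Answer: √48787643528777/4049 ≈ 1725.1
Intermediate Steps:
b(I, C) = 15 + I
F(p) = (887 + p)/(15 + 2*p) (F(p) = (p + 887)/(p + (15 + p)) = (887 + p)/(15 + 2*p))
√(F(-2032) + 2975872) = √((887 - 2032)/(15 + 2*(-2032)) + 2975872) = √(-1145/(15 - 4064) + 2975872) = √(-1145/(-4049) + 2975872) = √(-1/4049*(-1145) + 2975872) = √(1145/4049 + 2975872) = √(12049306873/4049) = √48787643528777/4049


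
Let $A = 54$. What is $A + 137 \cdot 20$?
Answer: $2794$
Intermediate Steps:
$A + 137 \cdot 20 = 54 + 137 \cdot 20 = 54 + 2740 = 2794$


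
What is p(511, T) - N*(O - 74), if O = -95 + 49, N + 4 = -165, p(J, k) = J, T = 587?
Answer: -19769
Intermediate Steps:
N = -169 (N = -4 - 165 = -169)
O = -46
p(511, T) - N*(O - 74) = 511 - (-169)*(-46 - 74) = 511 - (-169)*(-120) = 511 - 1*20280 = 511 - 20280 = -19769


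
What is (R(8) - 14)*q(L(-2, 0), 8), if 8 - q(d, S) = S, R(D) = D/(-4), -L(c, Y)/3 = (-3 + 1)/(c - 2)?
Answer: 0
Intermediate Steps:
L(c, Y) = 6/(-2 + c) (L(c, Y) = -3*(-3 + 1)/(c - 2) = -(-6)/(-2 + c) = 6/(-2 + c))
R(D) = -D/4 (R(D) = D*(-¼) = -D/4)
q(d, S) = 8 - S
(R(8) - 14)*q(L(-2, 0), 8) = (-¼*8 - 14)*(8 - 1*8) = (-2 - 14)*(8 - 8) = -16*0 = 0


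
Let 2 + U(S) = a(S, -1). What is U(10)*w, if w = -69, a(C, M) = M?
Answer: 207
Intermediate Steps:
U(S) = -3 (U(S) = -2 - 1 = -3)
U(10)*w = -3*(-69) = 207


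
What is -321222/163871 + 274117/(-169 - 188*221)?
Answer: -58320245081/6836206507 ≈ -8.5311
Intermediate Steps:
-321222/163871 + 274117/(-169 - 188*221) = -321222*1/163871 + 274117/(-169 - 41548) = -321222/163871 + 274117/(-41717) = -321222/163871 + 274117*(-1/41717) = -321222/163871 - 274117/41717 = -58320245081/6836206507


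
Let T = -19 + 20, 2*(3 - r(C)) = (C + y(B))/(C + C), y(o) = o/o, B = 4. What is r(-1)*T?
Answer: 3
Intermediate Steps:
y(o) = 1
r(C) = 3 - (1 + C)/(4*C) (r(C) = 3 - (C + 1)/(2*(C + C)) = 3 - (1 + C)/(2*(2*C)) = 3 - (1 + C)*1/(2*C)/2 = 3 - (1 + C)/(4*C))
T = 1
r(-1)*T = ((¼)*(-1 + 11*(-1))/(-1))*1 = ((¼)*(-1)*(-1 - 11))*1 = ((¼)*(-1)*(-12))*1 = 3*1 = 3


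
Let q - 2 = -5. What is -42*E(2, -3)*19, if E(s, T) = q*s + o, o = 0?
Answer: 4788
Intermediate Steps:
q = -3 (q = 2 - 5 = -3)
E(s, T) = -3*s (E(s, T) = -3*s + 0 = -3*s)
-42*E(2, -3)*19 = -(-126)*2*19 = -42*(-6)*19 = 252*19 = 4788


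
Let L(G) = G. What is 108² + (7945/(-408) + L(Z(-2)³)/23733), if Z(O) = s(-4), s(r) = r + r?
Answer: 37584830305/3227688 ≈ 11645.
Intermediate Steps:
s(r) = 2*r
Z(O) = -8 (Z(O) = 2*(-4) = -8)
108² + (7945/(-408) + L(Z(-2)³)/23733) = 108² + (7945/(-408) + (-8)³/23733) = 11664 + (7945*(-1/408) - 512*1/23733) = 11664 + (-7945/408 - 512/23733) = 11664 - 62922527/3227688 = 37584830305/3227688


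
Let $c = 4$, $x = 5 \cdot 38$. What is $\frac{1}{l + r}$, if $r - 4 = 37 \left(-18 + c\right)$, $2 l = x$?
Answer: $- \frac{1}{419} \approx -0.0023866$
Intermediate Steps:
$x = 190$
$l = 95$ ($l = \frac{1}{2} \cdot 190 = 95$)
$r = -514$ ($r = 4 + 37 \left(-18 + 4\right) = 4 + 37 \left(-14\right) = 4 - 518 = -514$)
$\frac{1}{l + r} = \frac{1}{95 - 514} = \frac{1}{-419} = - \frac{1}{419}$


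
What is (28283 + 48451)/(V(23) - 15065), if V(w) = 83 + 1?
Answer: -76734/14981 ≈ -5.1221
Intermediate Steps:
V(w) = 84
(28283 + 48451)/(V(23) - 15065) = (28283 + 48451)/(84 - 15065) = 76734/(-14981) = 76734*(-1/14981) = -76734/14981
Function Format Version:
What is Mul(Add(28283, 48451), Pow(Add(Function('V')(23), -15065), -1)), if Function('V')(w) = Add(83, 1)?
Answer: Rational(-76734, 14981) ≈ -5.1221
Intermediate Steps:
Function('V')(w) = 84
Mul(Add(28283, 48451), Pow(Add(Function('V')(23), -15065), -1)) = Mul(Add(28283, 48451), Pow(Add(84, -15065), -1)) = Mul(76734, Pow(-14981, -1)) = Mul(76734, Rational(-1, 14981)) = Rational(-76734, 14981)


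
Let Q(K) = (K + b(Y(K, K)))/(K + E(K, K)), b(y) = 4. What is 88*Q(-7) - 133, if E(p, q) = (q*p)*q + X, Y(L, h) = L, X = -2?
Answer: -529/4 ≈ -132.25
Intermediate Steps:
E(p, q) = -2 + p*q² (E(p, q) = (q*p)*q - 2 = (p*q)*q - 2 = p*q² - 2 = -2 + p*q²)
Q(K) = (4 + K)/(-2 + K + K³) (Q(K) = (K + 4)/(K + (-2 + K*K²)) = (4 + K)/(K + (-2 + K³)) = (4 + K)/(-2 + K + K³))
88*Q(-7) - 133 = 88*((4 - 7)/(-2 - 7 + (-7)³)) - 133 = 88*(-3/(-2 - 7 - 343)) - 133 = 88*(-3/(-352)) - 133 = 88*(-1/352*(-3)) - 133 = 88*(3/352) - 133 = ¾ - 133 = -529/4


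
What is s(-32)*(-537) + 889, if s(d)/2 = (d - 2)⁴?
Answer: -1435223975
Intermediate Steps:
s(d) = 2*(-2 + d)⁴ (s(d) = 2*(d - 2)⁴ = 2*(-2 + d)⁴)
s(-32)*(-537) + 889 = (2*(-2 - 32)⁴)*(-537) + 889 = (2*(-34)⁴)*(-537) + 889 = (2*1336336)*(-537) + 889 = 2672672*(-537) + 889 = -1435224864 + 889 = -1435223975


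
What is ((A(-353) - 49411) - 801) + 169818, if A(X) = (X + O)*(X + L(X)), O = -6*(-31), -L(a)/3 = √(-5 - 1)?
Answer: 178557 + 501*I*√6 ≈ 1.7856e+5 + 1227.2*I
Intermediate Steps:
L(a) = -3*I*√6 (L(a) = -3*√(-5 - 1) = -3*I*√6)
O = 186
A(X) = (186 + X)*(X - 3*I*√6) (A(X) = (X + 186)*(X - 3*I*√6) = (186 + X)*(X - 3*I*√6))
((A(-353) - 49411) - 801) + 169818 = ((((-353)² + 186*(-353) - 558*I*√6 - 3*I*(-353)*√6) - 49411) - 801) + 169818 = (((124609 - 65658 - 558*I*√6 + 1059*I*√6) - 49411) - 801) + 169818 = (((58951 + 501*I*√6) - 49411) - 801) + 169818 = ((9540 + 501*I*√6) - 801) + 169818 = (8739 + 501*I*√6) + 169818 = 178557 + 501*I*√6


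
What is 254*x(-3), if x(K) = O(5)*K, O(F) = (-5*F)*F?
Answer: 95250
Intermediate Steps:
O(F) = -5*F²
x(K) = -125*K (x(K) = (-5*5²)*K = (-5*25)*K = -125*K)
254*x(-3) = 254*(-125*(-3)) = 254*375 = 95250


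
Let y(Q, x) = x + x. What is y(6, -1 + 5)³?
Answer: 512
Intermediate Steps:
y(Q, x) = 2*x
y(6, -1 + 5)³ = (2*(-1 + 5))³ = (2*4)³ = 8³ = 512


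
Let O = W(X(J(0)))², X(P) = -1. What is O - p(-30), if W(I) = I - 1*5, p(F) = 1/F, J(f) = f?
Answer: 1081/30 ≈ 36.033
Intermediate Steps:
W(I) = -5 + I (W(I) = I - 5 = -5 + I)
O = 36 (O = (-5 - 1)² = (-6)² = 36)
O - p(-30) = 36 - 1/(-30) = 36 - 1*(-1/30) = 36 + 1/30 = 1081/30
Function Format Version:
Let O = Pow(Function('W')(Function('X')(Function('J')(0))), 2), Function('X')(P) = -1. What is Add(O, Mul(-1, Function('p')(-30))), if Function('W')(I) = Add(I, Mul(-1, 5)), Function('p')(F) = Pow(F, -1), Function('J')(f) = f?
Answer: Rational(1081, 30) ≈ 36.033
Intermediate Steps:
Function('W')(I) = Add(-5, I) (Function('W')(I) = Add(I, -5) = Add(-5, I))
O = 36 (O = Pow(Add(-5, -1), 2) = Pow(-6, 2) = 36)
Add(O, Mul(-1, Function('p')(-30))) = Add(36, Mul(-1, Pow(-30, -1))) = Add(36, Mul(-1, Rational(-1, 30))) = Add(36, Rational(1, 30)) = Rational(1081, 30)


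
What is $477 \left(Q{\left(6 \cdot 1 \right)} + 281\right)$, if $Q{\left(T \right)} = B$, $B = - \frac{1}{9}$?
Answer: $133984$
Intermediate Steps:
$B = - \frac{1}{9}$ ($B = \left(-1\right) \frac{1}{9} = - \frac{1}{9} \approx -0.11111$)
$Q{\left(T \right)} = - \frac{1}{9}$
$477 \left(Q{\left(6 \cdot 1 \right)} + 281\right) = 477 \left(- \frac{1}{9} + 281\right) = 477 \cdot \frac{2528}{9} = 133984$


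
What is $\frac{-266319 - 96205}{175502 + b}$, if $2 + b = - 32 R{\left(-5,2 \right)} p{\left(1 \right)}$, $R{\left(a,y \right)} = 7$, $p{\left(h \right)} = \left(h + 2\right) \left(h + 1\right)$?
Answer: $- \frac{90631}{43539} \approx -2.0816$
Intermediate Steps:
$p{\left(h \right)} = \left(1 + h\right) \left(2 + h\right)$ ($p{\left(h \right)} = \left(2 + h\right) \left(1 + h\right) = \left(1 + h\right) \left(2 + h\right)$)
$b = -1346$ ($b = -2 + \left(-32\right) 7 \left(2 + 1^{2} + 3 \cdot 1\right) = -2 - 224 \left(2 + 1 + 3\right) = -2 - 1344 = -1346$)
$\frac{-266319 - 96205}{175502 + b} = \frac{-266319 - 96205}{175502 - 1346} = - \frac{362524}{174156} = \left(-362524\right) \frac{1}{174156} = - \frac{90631}{43539}$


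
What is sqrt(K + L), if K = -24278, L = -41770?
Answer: 16*I*sqrt(258) ≈ 257.0*I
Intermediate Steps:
sqrt(K + L) = sqrt(-24278 - 41770) = sqrt(-66048) = 16*I*sqrt(258)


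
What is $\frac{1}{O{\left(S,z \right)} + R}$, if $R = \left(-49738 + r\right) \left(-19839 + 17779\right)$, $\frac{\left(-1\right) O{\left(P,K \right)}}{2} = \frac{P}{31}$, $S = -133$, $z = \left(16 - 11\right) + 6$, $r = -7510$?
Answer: $\frac{31}{3655857546} \approx 8.4795 \cdot 10^{-9}$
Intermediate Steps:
$z = 11$ ($z = 5 + 6 = 11$)
$O{\left(P,K \right)} = - \frac{2 P}{31}$ ($O{\left(P,K \right)} = - 2 \frac{P}{31} = - \frac{2 P}{31}$)
$R = 117930880$ ($R = \left(-49738 - 7510\right) \left(-19839 + 17779\right) = \left(-57248\right) \left(-2060\right) = 117930880$)
$\frac{1}{O{\left(S,z \right)} + R} = \frac{1}{\left(- \frac{2}{31}\right) \left(-133\right) + 117930880} = \frac{1}{\frac{266}{31} + 117930880} = \frac{1}{\frac{3655857546}{31}} = \frac{31}{3655857546}$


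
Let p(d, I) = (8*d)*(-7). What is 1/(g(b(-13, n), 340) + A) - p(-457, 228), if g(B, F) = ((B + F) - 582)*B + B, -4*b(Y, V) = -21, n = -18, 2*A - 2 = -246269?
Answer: -50926518904/1989939 ≈ -25592.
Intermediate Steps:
A = -246267/2 (A = 1 + (1/2)*(-246269) = 1 - 246269/2 = -246267/2 ≈ -1.2313e+5)
b(Y, V) = 21/4 (b(Y, V) = -1/4*(-21) = 21/4)
p(d, I) = -56*d
g(B, F) = B + B*(-582 + B + F) (g(B, F) = (-582 + B + F)*B + B = B*(-582 + B + F) + B = B + B*(-582 + B + F))
1/(g(b(-13, n), 340) + A) - p(-457, 228) = 1/(21*(-581 + 21/4 + 340)/4 - 246267/2) - (-56)*(-457) = 1/((21/4)*(-943/4) - 246267/2) - 1*25592 = 1/(-19803/16 - 246267/2) - 25592 = 1/(-1989939/16) - 25592 = -16/1989939 - 25592 = -50926518904/1989939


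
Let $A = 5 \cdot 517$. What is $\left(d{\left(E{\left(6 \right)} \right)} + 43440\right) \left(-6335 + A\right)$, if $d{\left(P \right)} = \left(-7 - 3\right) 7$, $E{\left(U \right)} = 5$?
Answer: $-162637500$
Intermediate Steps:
$d{\left(P \right)} = -70$ ($d{\left(P \right)} = \left(-10\right) 7 = -70$)
$A = 2585$
$\left(d{\left(E{\left(6 \right)} \right)} + 43440\right) \left(-6335 + A\right) = \left(-70 + 43440\right) \left(-6335 + 2585\right) = 43370 \left(-3750\right) = -162637500$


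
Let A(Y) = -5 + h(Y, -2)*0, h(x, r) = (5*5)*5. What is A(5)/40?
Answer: -⅛ ≈ -0.12500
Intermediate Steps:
h(x, r) = 125 (h(x, r) = 25*5 = 125)
A(Y) = -5 (A(Y) = -5 + 125*0 = -5 + 0 = -5)
A(5)/40 = -5/40 = -5*1/40 = -⅛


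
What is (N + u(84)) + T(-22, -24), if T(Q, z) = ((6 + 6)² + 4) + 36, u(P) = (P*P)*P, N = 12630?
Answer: 605518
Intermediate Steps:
u(P) = P³ (u(P) = P²*P = P³)
T(Q, z) = 184 (T(Q, z) = (12² + 4) + 36 = (144 + 4) + 36 = 148 + 36 = 184)
(N + u(84)) + T(-22, -24) = (12630 + 84³) + 184 = (12630 + 592704) + 184 = 605334 + 184 = 605518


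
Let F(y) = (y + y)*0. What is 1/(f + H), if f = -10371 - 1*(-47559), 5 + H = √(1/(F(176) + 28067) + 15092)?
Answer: 1043615261/38804322662598 - √11888820960055/38804322662598 ≈ 2.6805e-5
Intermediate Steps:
F(y) = 0 (F(y) = (2*y)*0 = 0)
H = -5 + √11888820960055/28067 (H = -5 + √(1/(0 + 28067) + 15092) = -5 + √(1/28067 + 15092) = -5 + √(423587165/28067) = -5 + √11888820960055/28067 ≈ 117.85)
f = 37188 (f = -10371 + 47559 = 37188)
1/(f + H) = 1/(37188 + (-5 + √11888820960055/28067)) = 1/(37183 + √11888820960055/28067)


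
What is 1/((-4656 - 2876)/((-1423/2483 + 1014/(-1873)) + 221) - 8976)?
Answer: -73043757/658142817374 ≈ -0.00011098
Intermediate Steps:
1/((-4656 - 2876)/((-1423/2483 + 1014/(-1873)) + 221) - 8976) = 1/(-7532/((-1423*1/2483 + 1014*(-1/1873)) + 221) - 8976) = 1/(-7532/((-1423/2483 - 1014/1873) + 221) - 8976) = 1/(-7532/(-5183041/4650659 + 221) - 8976) = 1/(-7532/1022612598/4650659 - 8976) = 1/(-7532*4650659/1022612598 - 8976) = 1/(-2502054542/73043757 - 8976) = 1/(-658142817374/73043757) = -73043757/658142817374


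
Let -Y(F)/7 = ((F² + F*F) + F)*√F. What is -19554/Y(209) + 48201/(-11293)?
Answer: -48201/11293 + 19554*√209/128116373 ≈ -4.2660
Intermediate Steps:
Y(F) = -7*√F*(F + 2*F²) (Y(F) = -7*((F² + F*F) + F)*√F = -7*((F² + F²) + F)*√F = -7*(2*F² + F)*√F = -7*(F + 2*F²)*√F = -7*√F*(F + 2*F²))
-19554/Y(209) + 48201/(-11293) = -19554*√209/(43681*(-7 - 14*209)) + 48201/(-11293) = -19554*√209/(43681*(-7 - 2926)) + 48201*(-1/11293) = -19554*(-√209/128116373) - 48201/11293 = -(-19554)*√209/128116373 - 48201/11293 = 19554*√209/128116373 - 48201/11293 = -48201/11293 + 19554*√209/128116373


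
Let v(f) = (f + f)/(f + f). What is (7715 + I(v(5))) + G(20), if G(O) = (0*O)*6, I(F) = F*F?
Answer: 7716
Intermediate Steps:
v(f) = 1 (v(f) = (2*f)/((2*f)) = (2*f)*(1/(2*f)) = 1)
I(F) = F²
G(O) = 0 (G(O) = 0*6 = 0)
(7715 + I(v(5))) + G(20) = (7715 + 1²) + 0 = (7715 + 1) + 0 = 7716 + 0 = 7716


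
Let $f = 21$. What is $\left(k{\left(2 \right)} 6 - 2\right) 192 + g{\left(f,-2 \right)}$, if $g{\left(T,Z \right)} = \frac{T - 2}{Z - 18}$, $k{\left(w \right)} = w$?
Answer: $\frac{38381}{20} \approx 1919.1$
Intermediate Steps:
$g{\left(T,Z \right)} = \frac{-2 + T}{-18 + Z}$
$\left(k{\left(2 \right)} 6 - 2\right) 192 + g{\left(f,-2 \right)} = \left(2 \cdot 6 - 2\right) 192 + \frac{-2 + 21}{-18 - 2} = \left(12 - 2\right) 192 + \frac{1}{-20} \cdot 19 = 10 \cdot 192 - \frac{19}{20} = 1920 - \frac{19}{20} = \frac{38381}{20}$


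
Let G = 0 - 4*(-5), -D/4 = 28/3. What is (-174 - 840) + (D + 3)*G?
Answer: -5102/3 ≈ -1700.7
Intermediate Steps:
D = -112/3 ≈ -37.333
G = 20 (G = 0 + 20 = 20)
(-174 - 840) + (D + 3)*G = (-174 - 840) + (-112/3 + 3)*20 = -1014 - 103/3*20 = -1014 - 2060/3 = -5102/3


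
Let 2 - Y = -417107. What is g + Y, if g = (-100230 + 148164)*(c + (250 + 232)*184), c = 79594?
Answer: 8066846497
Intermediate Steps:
Y = 417109 (Y = 2 - 1*(-417107) = 2 + 417107 = 417109)
g = 8066429388 (g = (-100230 + 148164)*(79594 + (250 + 232)*184) = 47934*(79594 + 482*184) = 47934*(79594 + 88688) = 47934*168282 = 8066429388)
g + Y = 8066429388 + 417109 = 8066846497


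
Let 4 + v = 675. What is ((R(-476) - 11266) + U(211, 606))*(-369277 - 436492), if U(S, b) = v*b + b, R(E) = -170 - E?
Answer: -319303693168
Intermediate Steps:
v = 671 (v = -4 + 675 = 671)
U(S, b) = 672*b (U(S, b) = 671*b + b = 672*b)
((R(-476) - 11266) + U(211, 606))*(-369277 - 436492) = (((-170 - 1*(-476)) - 11266) + 672*606)*(-369277 - 436492) = (((-170 + 476) - 11266) + 407232)*(-805769) = ((306 - 11266) + 407232)*(-805769) = (-10960 + 407232)*(-805769) = 396272*(-805769) = -319303693168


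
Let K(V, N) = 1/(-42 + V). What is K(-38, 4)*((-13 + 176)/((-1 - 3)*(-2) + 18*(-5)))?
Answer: 163/6560 ≈ 0.024848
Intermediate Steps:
K(-38, 4)*((-13 + 176)/((-1 - 3)*(-2) + 18*(-5))) = ((-13 + 176)/((-1 - 3)*(-2) + 18*(-5)))/(-42 - 38) = (163/(-4*(-2) - 90))/(-80) = -163/(80*(8 - 90)) = -163/(80*(-82)) = -163*(-1)/(80*82) = -1/80*(-163/82) = 163/6560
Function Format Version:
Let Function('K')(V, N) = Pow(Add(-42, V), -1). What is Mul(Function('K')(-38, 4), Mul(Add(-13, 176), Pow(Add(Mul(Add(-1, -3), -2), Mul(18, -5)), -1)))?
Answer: Rational(163, 6560) ≈ 0.024848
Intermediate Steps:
Mul(Function('K')(-38, 4), Mul(Add(-13, 176), Pow(Add(Mul(Add(-1, -3), -2), Mul(18, -5)), -1))) = Mul(Pow(Add(-42, -38), -1), Mul(Add(-13, 176), Pow(Add(Mul(Add(-1, -3), -2), Mul(18, -5)), -1))) = Mul(Pow(-80, -1), Mul(163, Pow(Add(Mul(-4, -2), -90), -1))) = Mul(Rational(-1, 80), Mul(163, Pow(Add(8, -90), -1))) = Mul(Rational(-1, 80), Mul(163, Pow(-82, -1))) = Mul(Rational(-1, 80), Mul(163, Rational(-1, 82))) = Mul(Rational(-1, 80), Rational(-163, 82)) = Rational(163, 6560)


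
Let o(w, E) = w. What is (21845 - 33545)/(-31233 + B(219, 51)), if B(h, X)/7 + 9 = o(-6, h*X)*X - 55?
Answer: 11700/33823 ≈ 0.34592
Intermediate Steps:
B(h, X) = -448 - 42*X (B(h, X) = -63 + 7*(-6*X - 55) = -63 + 7*(-55 - 6*X) = -63 + (-385 - 42*X) = -448 - 42*X)
(21845 - 33545)/(-31233 + B(219, 51)) = (21845 - 33545)/(-31233 + (-448 - 42*51)) = -11700/(-31233 + (-448 - 2142)) = -11700/(-31233 - 2590) = -11700/(-33823) = -11700*(-1/33823) = 11700/33823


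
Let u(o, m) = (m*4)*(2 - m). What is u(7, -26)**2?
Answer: 8479744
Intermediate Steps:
u(o, m) = 4*m*(2 - m) (u(o, m) = (4*m)*(2 - m) = 4*m*(2 - m))
u(7, -26)**2 = (4*(-26)*(2 - 1*(-26)))**2 = (4*(-26)*(2 + 26))**2 = (4*(-26)*28)**2 = (-2912)**2 = 8479744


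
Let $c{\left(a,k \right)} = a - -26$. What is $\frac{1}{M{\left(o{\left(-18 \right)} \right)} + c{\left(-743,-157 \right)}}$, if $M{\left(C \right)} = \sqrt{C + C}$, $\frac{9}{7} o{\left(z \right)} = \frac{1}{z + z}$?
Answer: $- \frac{116154}{83282425} - \frac{9 i \sqrt{14}}{83282425} \approx -0.0013947 - 4.0435 \cdot 10^{-7} i$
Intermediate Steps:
$c{\left(a,k \right)} = 26 + a$ ($c{\left(a,k \right)} = a + 26 = 26 + a$)
$o{\left(z \right)} = \frac{7}{18 z}$ ($o{\left(z \right)} = \frac{7}{9 \left(z + z\right)} = \frac{7}{9 \cdot 2 z} = \frac{7 \frac{1}{2 z}}{9} = \frac{7}{18 z}$)
$M{\left(C \right)} = \sqrt{2} \sqrt{C}$ ($M{\left(C \right)} = \sqrt{2 C} = \sqrt{2} \sqrt{C}$)
$\frac{1}{M{\left(o{\left(-18 \right)} \right)} + c{\left(-743,-157 \right)}} = \frac{1}{\sqrt{2} \sqrt{\frac{7}{18 \left(-18\right)}} + \left(26 - 743\right)} = \frac{1}{\sqrt{2} \sqrt{\frac{7}{18} \left(- \frac{1}{18}\right)} - 717} = \frac{1}{\sqrt{2} \sqrt{- \frac{7}{324}} - 717} = \frac{1}{\sqrt{2} \frac{i \sqrt{7}}{18} - 717} = \frac{1}{\frac{i \sqrt{14}}{18} - 717} = \frac{1}{-717 + \frac{i \sqrt{14}}{18}}$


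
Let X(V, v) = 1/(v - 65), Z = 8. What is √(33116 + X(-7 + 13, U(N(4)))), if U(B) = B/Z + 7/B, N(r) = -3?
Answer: 2*√874468985/325 ≈ 181.98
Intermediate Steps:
U(B) = 7/B + B/8 (U(B) = B/8 + 7/B = 7/B + B/8)
X(V, v) = 1/(-65 + v)
√(33116 + X(-7 + 13, U(N(4)))) = √(33116 + 1/(-65 + (7/(-3) + (⅛)*(-3)))) = √(33116 + 1/(-65 + (7*(-⅓) - 3/8))) = √(33116 + 1/(-65 + (-7/3 - 3/8))) = √(33116 + 1/(-65 - 65/24)) = √(33116 + 1/(-1625/24)) = √(33116 - 24/1625) = √(53813476/1625) = 2*√874468985/325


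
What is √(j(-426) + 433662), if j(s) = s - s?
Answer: √433662 ≈ 658.53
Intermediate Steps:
j(s) = 0
√(j(-426) + 433662) = √(0 + 433662) = √433662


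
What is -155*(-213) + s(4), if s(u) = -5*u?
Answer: 32995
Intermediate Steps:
-155*(-213) + s(4) = -155*(-213) - 5*4 = 33015 - 20 = 32995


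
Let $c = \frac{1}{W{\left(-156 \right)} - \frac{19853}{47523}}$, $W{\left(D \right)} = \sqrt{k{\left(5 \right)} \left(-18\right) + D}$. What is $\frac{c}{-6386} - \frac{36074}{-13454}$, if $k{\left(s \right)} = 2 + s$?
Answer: $\frac{2367865637839198337}{883108652686114694} + \frac{72852759 i \sqrt{282}}{131278229922122} \approx 2.6813 + 9.3192 \cdot 10^{-6} i$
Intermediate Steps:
$W{\left(D \right)} = \sqrt{-126 + D}$ ($W{\left(D \right)} = \sqrt{\left(2 + 5\right) \left(-18\right) + D} = \sqrt{7 \left(-18\right) + D} = \sqrt{-126 + D}$)
$c = \frac{1}{- \frac{19853}{47523} + i \sqrt{282}}$ ($c = \frac{1}{\sqrt{-126 - 156} - \frac{19853}{47523}} = \frac{1}{\sqrt{-282} - \frac{19853}{47523}} = \frac{1}{i \sqrt{282} - \frac{19853}{47523}} = \frac{1}{- \frac{19853}{47523} + i \sqrt{282}} \approx -0.0014805 - 0.059512 i$)
$\frac{c}{-6386} - \frac{36074}{-13454} = \frac{- \frac{943474119}{637272960787} - \frac{2258435529 i \sqrt{282}}{637272960787}}{-6386} - \frac{36074}{-13454} = \left(- \frac{943474119}{637272960787} - \frac{2258435529 i \sqrt{282}}{637272960787}\right) \left(- \frac{1}{6386}\right) - - \frac{18037}{6727} = \left(\frac{30434649}{131278229922122} + \frac{72852759 i \sqrt{282}}{131278229922122}\right) + \frac{18037}{6727} = \frac{2367865637839198337}{883108652686114694} + \frac{72852759 i \sqrt{282}}{131278229922122}$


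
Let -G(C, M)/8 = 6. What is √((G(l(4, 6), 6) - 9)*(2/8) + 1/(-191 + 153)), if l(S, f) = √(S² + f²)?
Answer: I*√20615/38 ≈ 3.7784*I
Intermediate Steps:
G(C, M) = -48 (G(C, M) = -8*6 = -48)
√((G(l(4, 6), 6) - 9)*(2/8) + 1/(-191 + 153)) = √((-48 - 9)*(2/8) + 1/(-191 + 153)) = √(-114/8 + 1/(-38)) = √(-57*¼ - 1/38) = √(-57/4 - 1/38) = √(-1085/76) = I*√20615/38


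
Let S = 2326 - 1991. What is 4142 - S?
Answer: 3807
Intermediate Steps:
S = 335
4142 - S = 4142 - 1*335 = 4142 - 335 = 3807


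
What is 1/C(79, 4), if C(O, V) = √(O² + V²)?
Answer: √6257/6257 ≈ 0.012642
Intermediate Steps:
1/C(79, 4) = 1/(√(79² + 4²)) = 1/(√(6241 + 16)) = 1/(√6257) = √6257/6257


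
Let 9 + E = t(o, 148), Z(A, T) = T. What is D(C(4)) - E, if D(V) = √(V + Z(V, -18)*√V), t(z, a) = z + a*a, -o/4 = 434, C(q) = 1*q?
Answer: -20159 + 4*I*√2 ≈ -20159.0 + 5.6569*I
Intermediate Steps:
C(q) = q
o = -1736 (o = -4*434 = -1736)
t(z, a) = z + a²
E = 20159 (E = -9 + (-1736 + 148²) = -9 + (-1736 + 21904) = -9 + 20168 = 20159)
D(V) = √(V - 18*√V)
D(C(4)) - E = √(4 - 18*√4) - 1*20159 = √(4 - 18*2) - 20159 = √(4 - 36) - 20159 = √(-32) - 20159 = 4*I*√2 - 20159 = -20159 + 4*I*√2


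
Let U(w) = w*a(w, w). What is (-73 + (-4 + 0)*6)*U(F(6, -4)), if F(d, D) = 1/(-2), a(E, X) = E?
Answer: -97/4 ≈ -24.250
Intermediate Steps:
F(d, D) = -½
U(w) = w² (U(w) = w*w = w²)
(-73 + (-4 + 0)*6)*U(F(6, -4)) = (-73 + (-4 + 0)*6)*(-½)² = (-73 - 4*6)*(¼) = (-73 - 24)*(¼) = -97*¼ = -97/4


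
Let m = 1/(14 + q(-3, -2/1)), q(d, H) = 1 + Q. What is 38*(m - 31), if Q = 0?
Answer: -17632/15 ≈ -1175.5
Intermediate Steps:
q(d, H) = 1 (q(d, H) = 1 + 0 = 1)
m = 1/15 (m = 1/(14 + 1) = 1/15 ≈ 0.066667)
38*(m - 31) = 38*(1/15 - 31) = 38*(-464/15) = -17632/15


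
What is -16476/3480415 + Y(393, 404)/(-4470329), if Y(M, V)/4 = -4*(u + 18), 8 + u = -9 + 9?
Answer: -73096274204/15558600106535 ≈ -0.0046981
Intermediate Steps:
u = -8 (u = -8 + (-9 + 9) = -8 + 0 = -8)
Y(M, V) = -160 (Y(M, V) = 4*(-4*(-8 + 18)) = 4*(-4*10) = 4*(-40) = -160)
-16476/3480415 + Y(393, 404)/(-4470329) = -16476/3480415 - 160/(-4470329) = -16476*1/3480415 - 160*(-1/4470329) = -16476/3480415 + 160/4470329 = -73096274204/15558600106535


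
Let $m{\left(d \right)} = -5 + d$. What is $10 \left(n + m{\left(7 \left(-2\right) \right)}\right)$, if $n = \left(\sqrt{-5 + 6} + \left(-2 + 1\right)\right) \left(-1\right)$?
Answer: $-190$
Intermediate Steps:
$n = 0$ ($n = \left(\sqrt{1} - 1\right) \left(-1\right) = \left(1 - 1\right) \left(-1\right) = 0 \left(-1\right) = 0$)
$10 \left(n + m{\left(7 \left(-2\right) \right)}\right) = 10 \left(0 + \left(-5 + 7 \left(-2\right)\right)\right) = 10 \left(0 - 19\right) = 10 \left(-19\right) = -190$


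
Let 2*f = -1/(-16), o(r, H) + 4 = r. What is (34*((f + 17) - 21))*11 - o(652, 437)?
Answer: -34117/16 ≈ -2132.3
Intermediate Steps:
o(r, H) = -4 + r
f = 1/32 (f = (-1/(-16))/2 = (-1*(-1/16))/2 = (½)*(1/16) = 1/32 ≈ 0.031250)
(34*((f + 17) - 21))*11 - o(652, 437) = (34*((1/32 + 17) - 21))*11 - (-4 + 652) = (34*(545/32 - 21))*11 - 1*648 = (34*(-127/32))*11 - 648 = -2159/16*11 - 648 = -23749/16 - 648 = -34117/16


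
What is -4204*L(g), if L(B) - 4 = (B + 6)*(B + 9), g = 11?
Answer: -1446176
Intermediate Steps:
L(B) = 4 + (6 + B)*(9 + B) (L(B) = 4 + (B + 6)*(B + 9) = 4 + (6 + B)*(9 + B))
-4204*L(g) = -4204*(58 + 11**2 + 15*11) = -4204*(58 + 121 + 165) = -4204*344 = -1446176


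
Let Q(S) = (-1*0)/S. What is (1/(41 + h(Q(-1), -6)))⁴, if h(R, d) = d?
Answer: 1/1500625 ≈ 6.6639e-7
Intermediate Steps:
Q(S) = 0 (Q(S) = 0/S = 0)
(1/(41 + h(Q(-1), -6)))⁴ = (1/(41 - 6))⁴ = (1/35)⁴ = 1/1500625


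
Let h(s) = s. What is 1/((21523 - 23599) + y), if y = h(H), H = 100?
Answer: -1/1976 ≈ -0.00050607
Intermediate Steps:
y = 100
1/((21523 - 23599) + y) = 1/((21523 - 23599) + 100) = 1/(-2076 + 100) = 1/(-1976) = -1/1976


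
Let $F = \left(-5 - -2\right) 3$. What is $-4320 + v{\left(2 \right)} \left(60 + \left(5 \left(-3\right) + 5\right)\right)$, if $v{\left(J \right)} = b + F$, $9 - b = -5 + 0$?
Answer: $-4070$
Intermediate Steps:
$b = 14$ ($b = 9 - \left(-5 + 0\right) = 9 - -5 = 9 + 5 = 14$)
$F = -9$ ($F = \left(-5 + 2\right) 3 = \left(-3\right) 3 = -9$)
$v{\left(J \right)} = 5$ ($v{\left(J \right)} = 14 - 9 = 5$)
$-4320 + v{\left(2 \right)} \left(60 + \left(5 \left(-3\right) + 5\right)\right) = -4320 + 5 \left(60 + \left(5 \left(-3\right) + 5\right)\right) = -4320 + 5 \left(60 + \left(-15 + 5\right)\right) = -4320 + 5 \left(60 - 10\right) = -4320 + 5 \cdot 50 = -4320 + 250 = -4070$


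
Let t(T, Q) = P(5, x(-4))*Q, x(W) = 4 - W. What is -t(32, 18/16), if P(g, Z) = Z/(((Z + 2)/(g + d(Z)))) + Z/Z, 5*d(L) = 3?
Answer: -1233/200 ≈ -6.1650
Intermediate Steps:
d(L) = 3/5 (d(L) = (1/5)*3 = 3/5)
P(g, Z) = 1 + Z*(3/5 + g)/(2 + Z) (P(g, Z) = Z/(((Z + 2)/(g + 3/5))) + Z/Z = Z/(((2 + Z)/(3/5 + g))) + 1 = Z*((3/5 + g)/(2 + Z)) + 1 = Z*(3/5 + g)/(2 + Z) + 1 = 1 + Z*(3/5 + g)/(2 + Z))
t(T, Q) = 137*Q/25 (t(T, Q) = ((2 + 8*(4 - 1*(-4))/5 + (4 - 1*(-4))*5)/(2 + (4 - 1*(-4))))*Q = ((2 + 8*(4 + 4)/5 + (4 + 4)*5)/(2 + (4 + 4)))*Q = ((2 + (8/5)*8 + 8*5)/(2 + 8))*Q = ((2 + 64/5 + 40)/10)*Q = ((1/10)*(274/5))*Q = 137*Q/25)
-t(32, 18/16) = -137*18/16/25 = -137*18*(1/16)/25 = -137*9/(25*8) = -1*1233/200 = -1233/200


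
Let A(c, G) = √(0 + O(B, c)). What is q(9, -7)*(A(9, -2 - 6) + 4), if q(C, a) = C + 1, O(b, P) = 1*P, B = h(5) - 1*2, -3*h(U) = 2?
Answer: 70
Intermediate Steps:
h(U) = -⅔ (h(U) = -⅓*2 = -⅔)
B = -8/3 (B = -⅔ - 1*2 = -⅔ - 2 = -8/3 ≈ -2.6667)
O(b, P) = P
q(C, a) = 1 + C
A(c, G) = √c (A(c, G) = √(0 + c) = √c)
q(9, -7)*(A(9, -2 - 6) + 4) = (1 + 9)*(√9 + 4) = 10*(3 + 4) = 10*7 = 70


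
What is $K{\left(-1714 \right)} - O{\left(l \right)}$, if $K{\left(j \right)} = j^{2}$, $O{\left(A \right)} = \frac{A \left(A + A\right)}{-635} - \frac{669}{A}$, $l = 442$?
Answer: $\frac{824724329911}{280670} \approx 2.9384 \cdot 10^{6}$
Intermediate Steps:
$O{\left(A \right)} = - \frac{669}{A} - \frac{2 A^{2}}{635}$ ($O{\left(A \right)} = A 2 A \left(- \frac{1}{635}\right) - \frac{669}{A} = 2 A^{2} \left(- \frac{1}{635}\right) - \frac{669}{A} = - \frac{2 A^{2}}{635} - \frac{669}{A} = - \frac{669}{A} - \frac{2 A^{2}}{635}$)
$K{\left(-1714 \right)} - O{\left(l \right)} = \left(-1714\right)^{2} - \frac{-424815 - 2 \cdot 442^{3}}{635 \cdot 442} = 2937796 - \frac{1}{635} \cdot \frac{1}{442} \left(-424815 - 172701776\right) = 2937796 - \frac{1}{635} \cdot \frac{1}{442} \left(-173126591\right) = 2937796 - - \frac{173126591}{280670} = 2937796 + \frac{173126591}{280670} = \frac{824724329911}{280670}$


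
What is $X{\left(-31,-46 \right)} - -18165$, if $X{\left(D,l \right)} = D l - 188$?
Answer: $19403$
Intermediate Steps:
$X{\left(D,l \right)} = -188 + D l$
$X{\left(-31,-46 \right)} - -18165 = \left(-188 - -1426\right) - -18165 = \left(-188 + 1426\right) + \left(-3516 + 21681\right) = 1238 + 18165 = 19403$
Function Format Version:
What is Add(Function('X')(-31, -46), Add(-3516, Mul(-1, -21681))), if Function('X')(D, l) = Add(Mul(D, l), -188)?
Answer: 19403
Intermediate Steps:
Function('X')(D, l) = Add(-188, Mul(D, l))
Add(Function('X')(-31, -46), Add(-3516, Mul(-1, -21681))) = Add(Add(-188, Mul(-31, -46)), Add(-3516, Mul(-1, -21681))) = Add(Add(-188, 1426), Add(-3516, 21681)) = Add(1238, 18165) = 19403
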